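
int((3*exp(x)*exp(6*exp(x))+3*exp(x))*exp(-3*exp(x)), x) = 2*sinh(3*exp(x)) + C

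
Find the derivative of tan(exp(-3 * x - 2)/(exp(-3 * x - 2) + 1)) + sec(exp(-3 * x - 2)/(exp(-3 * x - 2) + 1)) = -3*(sin(1/(exp(2)*exp(3*x) + 1)) + 1)*exp(2)*exp(3*x)/((exp(4)*exp(6*x) + 2*exp(2)*exp(3*x) + 1)*cos(1/(exp(2)*exp(3*x) + 1))^2)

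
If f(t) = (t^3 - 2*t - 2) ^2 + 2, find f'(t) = 6*t^5 - 16*t^3 - 12*t^2 + 8*t + 8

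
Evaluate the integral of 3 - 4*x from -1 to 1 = 6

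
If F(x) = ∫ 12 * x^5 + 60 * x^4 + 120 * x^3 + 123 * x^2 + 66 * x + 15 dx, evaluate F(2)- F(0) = 1482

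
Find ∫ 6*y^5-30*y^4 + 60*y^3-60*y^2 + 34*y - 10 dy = y^6 - 6*y^5 + 15*y^4 - 20*y^3 + 17*y^2 - 10*y + C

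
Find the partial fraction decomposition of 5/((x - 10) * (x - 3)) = -5/(7*(x - 3)) + 5/(7*(x - 10))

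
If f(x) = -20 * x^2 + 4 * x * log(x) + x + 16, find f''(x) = (4 - 40*x)/x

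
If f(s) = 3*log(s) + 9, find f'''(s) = 6/s^3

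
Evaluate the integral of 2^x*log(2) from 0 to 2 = 3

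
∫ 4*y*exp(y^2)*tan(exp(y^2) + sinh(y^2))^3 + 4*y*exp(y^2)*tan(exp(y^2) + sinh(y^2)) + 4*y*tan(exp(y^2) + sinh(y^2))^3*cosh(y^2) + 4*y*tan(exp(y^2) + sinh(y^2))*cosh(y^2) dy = tan(exp(y^2) + sinh(y^2))^2 + C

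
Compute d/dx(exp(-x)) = -exp(-x)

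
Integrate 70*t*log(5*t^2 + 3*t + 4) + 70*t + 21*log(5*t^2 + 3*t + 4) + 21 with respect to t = 7*(5*t^2 + 3*t + 4)*log(5*t^2 + 3*t + 4) + C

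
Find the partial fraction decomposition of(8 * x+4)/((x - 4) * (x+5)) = 4/(x + 5) + 4/(x - 4)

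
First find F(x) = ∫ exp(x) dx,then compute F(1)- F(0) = -1 + E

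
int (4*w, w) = 2*w^2 + C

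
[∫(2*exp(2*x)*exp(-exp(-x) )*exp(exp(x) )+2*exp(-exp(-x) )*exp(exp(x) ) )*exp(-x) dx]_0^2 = -2 + 2*exp(-exp(-2) + exp(2))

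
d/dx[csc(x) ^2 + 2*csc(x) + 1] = -2*(1 + 1/sin(x))*cos(x)/sin(x)^2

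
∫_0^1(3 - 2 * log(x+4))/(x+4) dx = -3*log(4) - log(5)^2 + log(4)^2 + 3*log(5)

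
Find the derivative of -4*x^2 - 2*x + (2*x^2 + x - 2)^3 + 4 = 48*x^5 + 60*x^4 - 72*x^3 - 69*x^2 + 28*x + 10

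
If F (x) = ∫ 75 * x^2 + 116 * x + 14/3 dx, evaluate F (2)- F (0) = 1324/3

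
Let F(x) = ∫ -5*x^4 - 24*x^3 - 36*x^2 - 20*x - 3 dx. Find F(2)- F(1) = -238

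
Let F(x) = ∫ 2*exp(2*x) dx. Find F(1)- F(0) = -1 + exp(2)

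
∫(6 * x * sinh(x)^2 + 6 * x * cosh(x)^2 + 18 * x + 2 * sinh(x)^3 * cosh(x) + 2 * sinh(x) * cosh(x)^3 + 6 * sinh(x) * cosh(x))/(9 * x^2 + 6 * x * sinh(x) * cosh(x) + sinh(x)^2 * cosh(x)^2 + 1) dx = log((6*x + sinh(2*x))^2/4 + 1) + C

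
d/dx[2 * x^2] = 4*x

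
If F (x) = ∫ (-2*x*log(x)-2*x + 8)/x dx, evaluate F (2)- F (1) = 4*log(2)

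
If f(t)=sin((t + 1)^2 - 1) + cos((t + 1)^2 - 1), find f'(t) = -2*t*sin(t*(t + 2)) + 2*t*cos(t*(t + 2)) - 2*sin(t*(t + 2)) + 2*cos(t*(t + 2))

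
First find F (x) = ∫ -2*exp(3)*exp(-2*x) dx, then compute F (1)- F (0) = E - exp(3)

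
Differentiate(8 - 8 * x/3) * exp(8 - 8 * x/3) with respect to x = (64*x - 216)*exp(8 - 8*x/3)/9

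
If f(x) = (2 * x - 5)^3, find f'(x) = 24*x^2 - 120*x + 150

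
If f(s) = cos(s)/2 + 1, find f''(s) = -cos(s)/2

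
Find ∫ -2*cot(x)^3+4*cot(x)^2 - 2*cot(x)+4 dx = (cot(x) - 2)^2 + C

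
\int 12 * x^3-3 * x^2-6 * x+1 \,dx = 3*x^4 - x^3 - 3*x^2 + x + C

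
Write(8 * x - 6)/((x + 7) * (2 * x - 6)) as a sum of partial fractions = 31/(10*(x + 7)) + 9/(10*(x - 3))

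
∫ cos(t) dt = sin(t) + C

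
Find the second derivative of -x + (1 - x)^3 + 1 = 6 - 6*x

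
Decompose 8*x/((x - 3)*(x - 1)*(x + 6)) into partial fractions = -16/(21*(x + 6)) - 4/(7*(x - 1)) + 4/(3*(x - 3))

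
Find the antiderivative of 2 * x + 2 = x^2 + 2*x + C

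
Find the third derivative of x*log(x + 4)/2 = (-x - 12)/(2*x^3 + 24*x^2 + 96*x + 128)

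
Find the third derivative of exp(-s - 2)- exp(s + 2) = (-exp(2*s + 4) - 1)*exp(-s - 2)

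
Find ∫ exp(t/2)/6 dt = exp(t/2)/3 + C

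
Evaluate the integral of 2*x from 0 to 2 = 4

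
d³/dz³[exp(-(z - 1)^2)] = (-8*z^3 + 24*z^2 - 12*z - 4)*exp(-z^2 + 2*z - 1)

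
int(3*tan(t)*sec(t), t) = 3*sec(t) + C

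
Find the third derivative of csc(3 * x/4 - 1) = -27*(23*cos(3*x/4 - 1) + cos(3*(3*x/4 - 1)))/(64*(1 - cos(3*x/2 - 2))^2)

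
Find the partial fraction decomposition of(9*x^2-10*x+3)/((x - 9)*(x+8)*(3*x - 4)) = -51/(644*(3*x - 4)) + 659/(476*(x + 8)) + 642/(391*(x - 9))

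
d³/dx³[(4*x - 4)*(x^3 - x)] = 96*x - 24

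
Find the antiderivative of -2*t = -t^2 + C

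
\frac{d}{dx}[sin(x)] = cos(x)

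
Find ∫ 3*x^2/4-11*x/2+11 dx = x^3/4 - 11*x^2/4 + 11*x + C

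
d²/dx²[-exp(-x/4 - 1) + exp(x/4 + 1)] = (exp(x/2 + 2) - 1)*exp(-x/4 - 1)/16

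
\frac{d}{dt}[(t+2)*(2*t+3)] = 4*t + 7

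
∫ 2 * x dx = x^2 + C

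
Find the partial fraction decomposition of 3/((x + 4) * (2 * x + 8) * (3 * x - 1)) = 27/(338*(3*x - 1)) - 9/(338*(x + 4)) - 3/(26*(x + 4)^2)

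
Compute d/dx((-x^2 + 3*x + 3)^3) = -6*x^5 + 45*x^4 - 72*x^3 - 81*x^2 + 108*x + 81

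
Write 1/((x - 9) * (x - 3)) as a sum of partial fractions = -1/(6*(x - 3)) + 1/(6*(x - 9))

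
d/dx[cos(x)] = -sin(x)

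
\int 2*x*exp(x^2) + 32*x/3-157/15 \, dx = 16*x^2/3 - 157*x/15 + exp(x^2) + C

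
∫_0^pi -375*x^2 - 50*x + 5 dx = -125*pi^3 - 25*pi^2 + 5*pi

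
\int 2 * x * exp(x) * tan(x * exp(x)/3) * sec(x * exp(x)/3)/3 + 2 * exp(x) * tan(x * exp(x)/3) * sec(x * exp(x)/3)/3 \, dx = 2*sec(x*exp(x)/3) + C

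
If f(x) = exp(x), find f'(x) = exp(x)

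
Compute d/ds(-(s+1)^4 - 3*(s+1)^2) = -4*s^3 - 12*s^2 - 18*s - 10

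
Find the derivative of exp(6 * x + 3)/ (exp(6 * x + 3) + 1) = 6*exp(6*x + 3)/(exp(6)*exp(12*x) + 2*exp(3)*exp(6*x) + 1)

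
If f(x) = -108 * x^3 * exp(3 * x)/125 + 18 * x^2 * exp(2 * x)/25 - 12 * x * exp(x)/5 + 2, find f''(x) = -972*x^3*exp(3*x)/125 - 1944*x^2*exp(3*x)/125 + 72*x^2*exp(2*x)/25 - 648*x*exp(3*x)/125 + 144*x*exp(2*x)/25 - 12*x*exp(x)/5 + 36*exp(2*x)/25 - 24*exp(x)/5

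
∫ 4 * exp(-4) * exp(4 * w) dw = exp(4*w - 4) + C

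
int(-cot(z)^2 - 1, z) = cot(z) + C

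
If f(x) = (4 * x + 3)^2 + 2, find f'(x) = 32*x + 24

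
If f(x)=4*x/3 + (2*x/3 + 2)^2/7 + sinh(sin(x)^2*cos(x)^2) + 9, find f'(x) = 8*x/63 + sin(4*x)*cosh(cos(2*x)^2/4 - 1/4)/2 + 12/7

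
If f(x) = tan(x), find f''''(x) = 24*tan(x)^5 + 40*tan(x)^3 + 16*tan(x)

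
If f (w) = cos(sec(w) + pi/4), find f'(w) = -sin(sec(w) + pi/4)*tan(w)*sec(w)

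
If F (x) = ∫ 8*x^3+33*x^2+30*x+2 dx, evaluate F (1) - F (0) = 30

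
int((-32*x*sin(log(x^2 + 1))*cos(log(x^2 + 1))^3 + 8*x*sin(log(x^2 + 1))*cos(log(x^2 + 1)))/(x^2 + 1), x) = 2*cos(log(x^2 + 1))^2*cos(2*log(x^2 + 1)) + C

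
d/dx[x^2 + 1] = 2*x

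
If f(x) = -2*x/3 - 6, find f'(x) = -2/3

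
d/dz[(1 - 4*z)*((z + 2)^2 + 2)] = -12*z^2 - 30*z - 20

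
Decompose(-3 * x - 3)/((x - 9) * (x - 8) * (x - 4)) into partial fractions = -3/(4*(x - 4)) + 27/(4*(x - 8)) - 6/(x - 9)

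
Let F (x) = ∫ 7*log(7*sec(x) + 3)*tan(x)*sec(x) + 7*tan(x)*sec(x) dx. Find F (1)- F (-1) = 0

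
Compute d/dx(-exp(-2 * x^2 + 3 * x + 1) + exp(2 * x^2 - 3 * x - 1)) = (4*x*exp(-4*x^2 + 6*x + 2) + 4*x - 3*exp(-4*x^2 + 6*x + 2) - 3)*exp(2*x^2 - 3*x - 1)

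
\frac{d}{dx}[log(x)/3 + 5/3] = 1/(3*x)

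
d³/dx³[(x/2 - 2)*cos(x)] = x*sin(x)/2 - 2*sin(x) - 3*cos(x)/2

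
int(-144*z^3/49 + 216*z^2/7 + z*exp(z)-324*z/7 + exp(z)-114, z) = z*(-36*z^3 + 504*z^2 - 1134*z + 49*exp(z) - 5586)/49 + C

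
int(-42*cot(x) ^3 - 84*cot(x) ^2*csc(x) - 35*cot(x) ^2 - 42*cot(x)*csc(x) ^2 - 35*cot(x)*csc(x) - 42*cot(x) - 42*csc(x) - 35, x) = 21*(cot(x) + csc(x))^2 + 35*cot(x) + 35*csc(x) + C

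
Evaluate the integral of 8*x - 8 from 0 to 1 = -4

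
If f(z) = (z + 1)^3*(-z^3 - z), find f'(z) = -6*z^5 - 15*z^4 - 16*z^3 - 12*z^2 - 6*z - 1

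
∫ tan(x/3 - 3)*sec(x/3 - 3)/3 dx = sec(x/3 - 3) + C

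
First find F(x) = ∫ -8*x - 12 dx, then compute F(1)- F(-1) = -24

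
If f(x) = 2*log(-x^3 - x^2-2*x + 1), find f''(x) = (-6*x^4 - 8*x^3 - 4*x^2 - 20*x - 12)/(x^6 + 2*x^5 + 5*x^4 + 2*x^3 + 2*x^2 - 4*x + 1)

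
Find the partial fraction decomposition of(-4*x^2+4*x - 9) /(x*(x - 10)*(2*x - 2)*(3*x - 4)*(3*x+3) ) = 291/(1456*(3*x - 4)) - 17/(924*(x + 1)) - 1/(12*(x - 1)) - 41/(17160*(x - 10)) + 3/(80*x)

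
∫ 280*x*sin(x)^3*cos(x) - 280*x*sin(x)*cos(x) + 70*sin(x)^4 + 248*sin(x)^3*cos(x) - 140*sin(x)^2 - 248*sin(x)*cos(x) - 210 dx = (-70*x - 62)*(-sin(x)^4 + 2*sin(x)^2 + 3) + C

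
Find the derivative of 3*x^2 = 6*x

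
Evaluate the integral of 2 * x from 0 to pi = pi^2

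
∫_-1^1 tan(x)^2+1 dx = 2*tan(1)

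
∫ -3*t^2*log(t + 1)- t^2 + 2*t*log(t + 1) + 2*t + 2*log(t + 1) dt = t*(-t^2 + t + 2)*log(t + 1) + C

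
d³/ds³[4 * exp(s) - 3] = 4*exp(s)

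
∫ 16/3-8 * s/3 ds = -4*s^2/3 + 16*s/3 + C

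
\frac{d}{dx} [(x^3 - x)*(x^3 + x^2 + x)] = 6*x^5 + 5*x^4 - 3*x^2 - 2*x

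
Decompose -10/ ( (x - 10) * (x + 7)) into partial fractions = 10/(17*(x + 7)) - 10/(17*(x - 10))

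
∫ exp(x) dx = exp(x) + C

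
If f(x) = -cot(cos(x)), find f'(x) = -sin(x)/sin(cos(x))^2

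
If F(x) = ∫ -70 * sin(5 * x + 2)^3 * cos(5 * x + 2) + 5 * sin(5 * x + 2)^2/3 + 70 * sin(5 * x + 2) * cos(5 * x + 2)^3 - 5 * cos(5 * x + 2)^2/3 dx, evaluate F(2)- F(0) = 7*cos(8)/8 + sin(4)/6 - sin(24)/6 - 7*cos(48)/8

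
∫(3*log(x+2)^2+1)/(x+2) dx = log(x + 2)^3 + log(x + 2) + C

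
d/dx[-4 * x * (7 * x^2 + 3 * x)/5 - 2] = -84*x^2/5 - 24*x/5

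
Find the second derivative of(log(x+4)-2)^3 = (-3*log(x + 4)^2 + 18*log(x + 4) - 24)/(x^2 + 8*x + 16)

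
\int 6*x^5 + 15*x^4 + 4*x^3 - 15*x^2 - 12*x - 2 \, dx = x^6 + 3*x^5 + x^4 - 5*x^3 - 6*x^2 - 2*x + C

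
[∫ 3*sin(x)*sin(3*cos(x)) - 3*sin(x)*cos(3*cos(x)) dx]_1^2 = sqrt(2)*(-sin(pi/4 + 3*cos(1)) + sin(3*cos(2) + pi/4))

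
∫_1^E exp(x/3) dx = -3*exp(1/3) + 3*exp(E/3)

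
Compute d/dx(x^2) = 2*x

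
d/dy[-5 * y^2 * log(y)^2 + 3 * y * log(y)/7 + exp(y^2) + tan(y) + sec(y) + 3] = 2*y*exp(y^2) - 10*y*log(y)^2 - 10*y*log(y) + 3*log(y)/7 + tan(y)^2 + tan(y)*sec(y) + 10/7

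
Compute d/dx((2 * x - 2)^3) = 24*x^2 - 48*x + 24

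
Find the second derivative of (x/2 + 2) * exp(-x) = (x + 2)*exp(-x)/2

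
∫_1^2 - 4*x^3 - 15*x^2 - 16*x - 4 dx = -78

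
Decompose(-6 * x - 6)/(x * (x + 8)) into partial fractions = -21/(4*(x + 8)) - 3/(4*x)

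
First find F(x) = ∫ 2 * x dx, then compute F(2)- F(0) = 4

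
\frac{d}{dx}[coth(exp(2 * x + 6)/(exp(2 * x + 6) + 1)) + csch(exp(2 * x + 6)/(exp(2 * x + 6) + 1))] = -2*(cosh(exp(6)*exp(2*x)/(exp(6)*exp(2*x) + 1)) + 1)*exp(6)*exp(2*x)/((exp(6)*exp(2*x) + 1)^2*sinh(exp(6)*exp(2*x)/(exp(6)*exp(2*x) + 1))^2)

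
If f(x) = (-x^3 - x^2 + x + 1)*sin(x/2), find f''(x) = x^3*sin(x/2)/4 + x^2*sin(x/2)/4 - 3*x^2*cos(x/2) - 25*x*sin(x/2)/4 - 2*x*cos(x/2) - 9*sin(x/2)/4 + cos(x/2)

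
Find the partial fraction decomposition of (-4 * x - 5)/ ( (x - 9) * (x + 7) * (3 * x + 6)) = 23/(240*(x + 7)) - 1/(55*(x + 2)) - 41/(528*(x - 9))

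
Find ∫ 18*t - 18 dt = 9*t^2 - 18*t + C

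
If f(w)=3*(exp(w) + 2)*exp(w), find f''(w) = 12*exp(2*w) + 6*exp(w)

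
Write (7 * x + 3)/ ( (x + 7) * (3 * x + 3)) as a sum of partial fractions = 23/(9*(x + 7)) - 2/(9*(x + 1))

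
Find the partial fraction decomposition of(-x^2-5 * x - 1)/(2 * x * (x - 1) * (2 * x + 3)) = 17/(30*(2*x + 3)) - 7/(10*(x - 1)) + 1/(6*x)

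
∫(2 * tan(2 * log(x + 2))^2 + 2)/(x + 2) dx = tan(2*log(x + 2)) + C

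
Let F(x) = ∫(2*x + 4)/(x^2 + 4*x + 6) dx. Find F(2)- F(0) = -log(6) + log(18)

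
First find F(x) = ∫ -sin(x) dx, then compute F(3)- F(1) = cos(3) - cos(1)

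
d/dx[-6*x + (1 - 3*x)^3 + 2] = -81*x^2 + 54*x - 15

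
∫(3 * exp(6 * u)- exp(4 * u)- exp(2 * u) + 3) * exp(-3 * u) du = -2*sinh(u) + 2*sinh(3*u) + C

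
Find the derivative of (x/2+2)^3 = 3*x^2/8 + 3*x + 6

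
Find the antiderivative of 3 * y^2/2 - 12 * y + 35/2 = y^3/2 - 6*y^2 + 35*y/2 + C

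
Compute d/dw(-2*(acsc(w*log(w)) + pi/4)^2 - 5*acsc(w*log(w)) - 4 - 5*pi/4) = (4*log(w)*acsc(w*log(w)) + pi*log(w) + 5*log(w) + 4*acsc(w*log(w)) + pi + 5)/(w^2*sqrt(1 - 1/(w^2*log(w)^2))*log(w)^2)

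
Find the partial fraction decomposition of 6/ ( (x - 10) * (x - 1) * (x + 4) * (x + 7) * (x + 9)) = 3/(950*(x + 9)) - 1/(136*(x + 7)) + 1/(175*(x + 4)) - 1/(600*(x - 1)) + 1/(6783*(x - 10))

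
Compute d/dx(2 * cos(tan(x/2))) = -sin(tan(x/2))/cos(x/2)^2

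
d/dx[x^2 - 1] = 2*x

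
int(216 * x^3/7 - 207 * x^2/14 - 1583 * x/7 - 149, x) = 54*x^4/7 - 69*x^3/14 - 1583*x^2/14 - 149*x + C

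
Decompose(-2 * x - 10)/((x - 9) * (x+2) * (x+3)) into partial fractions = -1/(3*(x + 3)) + 6/(11*(x + 2)) - 7/(33*(x - 9))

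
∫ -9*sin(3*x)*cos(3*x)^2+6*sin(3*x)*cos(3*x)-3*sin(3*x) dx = (cos(3*x)^2 - cos(3*x) + 1)*cos(3*x) + C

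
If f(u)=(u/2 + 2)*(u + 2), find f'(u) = u + 3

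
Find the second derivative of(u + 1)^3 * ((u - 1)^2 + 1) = 20*u^3 + 12*u^2 - 6*u + 2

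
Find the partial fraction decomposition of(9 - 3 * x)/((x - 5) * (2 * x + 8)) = -7/(6*(x + 4)) - 1/(3*(x - 5))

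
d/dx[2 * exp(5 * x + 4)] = 10*exp(5*x + 4)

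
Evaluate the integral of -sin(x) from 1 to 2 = -cos(1) + cos(2)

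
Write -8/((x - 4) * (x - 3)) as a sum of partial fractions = 8/(x - 3) - 8/(x - 4)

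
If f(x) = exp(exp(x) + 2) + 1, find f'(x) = exp(x + exp(x) + 2)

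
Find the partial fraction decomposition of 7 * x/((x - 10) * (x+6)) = 21/(8*(x + 6)) + 35/(8*(x - 10))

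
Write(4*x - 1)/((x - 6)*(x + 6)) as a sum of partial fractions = 25/(12*(x + 6)) + 23/(12*(x - 6))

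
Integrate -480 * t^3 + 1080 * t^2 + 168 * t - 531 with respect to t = -120*t^4 + 360*t^3 + 84*t^2 - 531*t + C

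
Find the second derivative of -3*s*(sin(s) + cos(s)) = 3*sqrt(2)*(s*sin(s + pi/4) - 2*cos(s + pi/4))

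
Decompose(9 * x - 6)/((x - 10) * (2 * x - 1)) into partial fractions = 3/(19*(2*x - 1)) + 84/(19*(x - 10))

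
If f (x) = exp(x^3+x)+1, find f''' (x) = 27*x^6*exp(x^3 + x) + 27*x^4*exp(x^3 + x) + 54*x^3*exp(x^3 + x) + 9*x^2*exp(x^3 + x) + 18*x*exp(x^3 + x) + 7*exp(x^3 + x)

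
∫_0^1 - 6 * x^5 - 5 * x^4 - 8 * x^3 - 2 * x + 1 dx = -4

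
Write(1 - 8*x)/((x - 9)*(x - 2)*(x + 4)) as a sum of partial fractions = 11/(26*(x + 4)) + 5/(14*(x - 2)) - 71/(91*(x - 9))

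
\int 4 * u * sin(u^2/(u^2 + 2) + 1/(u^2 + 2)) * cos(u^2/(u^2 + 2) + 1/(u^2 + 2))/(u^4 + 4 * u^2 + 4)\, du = sin((u^2 + 1)/(u^2 + 2))^2 + C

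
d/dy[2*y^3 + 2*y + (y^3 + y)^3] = 9*y^8 + 21*y^6 + 15*y^4 + 9*y^2 + 2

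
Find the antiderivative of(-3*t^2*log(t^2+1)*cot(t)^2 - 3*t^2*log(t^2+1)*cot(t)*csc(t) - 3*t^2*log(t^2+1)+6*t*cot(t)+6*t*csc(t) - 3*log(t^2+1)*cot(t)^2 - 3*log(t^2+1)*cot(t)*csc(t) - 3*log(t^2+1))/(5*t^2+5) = 3*(cot(t) + csc(t))*log(t^2 + 1)/5 + C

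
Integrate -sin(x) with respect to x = cos(x) + C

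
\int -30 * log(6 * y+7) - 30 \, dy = -5*(6*y + 7)*log(6*y + 7) + C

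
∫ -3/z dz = -3*log(2*z) + C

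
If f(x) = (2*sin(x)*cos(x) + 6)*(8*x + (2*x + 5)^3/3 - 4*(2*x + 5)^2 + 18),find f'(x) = 16*x^3*cos(2*x)/3 + 8*sqrt(2)*x^2*sin(2*x + pi/4) + 48*x^2 + 8*x*sin(2*x) - 44*x*cos(2*x) + 48*x - 22*sin(2*x) - 242*cos(2*x)/3 - 132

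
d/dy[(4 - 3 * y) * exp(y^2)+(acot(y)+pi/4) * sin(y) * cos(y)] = (-24*y^4*exp(y^2) + 32*y^3*exp(y^2) - 36*y^2*exp(y^2) + 4*y^2*cos(2*y)*acot(y) + pi*y^2*cos(2*y) + 32*y*exp(y^2) - 12*exp(y^2) - 2*sin(2*y) + 4*cos(2*y)*acot(y) + pi*cos(2*y))/(4*y^2 + 4)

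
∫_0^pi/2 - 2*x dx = -pi^2/4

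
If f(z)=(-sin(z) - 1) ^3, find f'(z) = -3*(sin(z) + 1)^2*cos(z)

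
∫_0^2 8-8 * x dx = 0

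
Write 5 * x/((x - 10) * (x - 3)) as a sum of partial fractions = -15/(7*(x - 3)) + 50/(7*(x - 10))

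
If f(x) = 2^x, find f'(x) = 2^x*log(2)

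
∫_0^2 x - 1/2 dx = 1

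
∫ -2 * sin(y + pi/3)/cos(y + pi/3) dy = 2*log(cos(y + pi/3)) + C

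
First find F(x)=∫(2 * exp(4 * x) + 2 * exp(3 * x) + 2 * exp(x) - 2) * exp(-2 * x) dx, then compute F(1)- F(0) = -1 + (-exp(-1) + 1 + E)^2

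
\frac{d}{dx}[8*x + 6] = 8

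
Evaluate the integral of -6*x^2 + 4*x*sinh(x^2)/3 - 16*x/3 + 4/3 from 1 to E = -2*exp(3) - 8*exp(2)/3 - 2*cosh(1)/3 + 10/3 + 4*E/3 + 2*cosh(exp(2))/3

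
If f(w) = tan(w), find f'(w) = cos(w)^(-2)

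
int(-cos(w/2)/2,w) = -sin(w/2) + C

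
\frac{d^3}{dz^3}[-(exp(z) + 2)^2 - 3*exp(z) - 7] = -8*exp(2*z) - 7*exp(z)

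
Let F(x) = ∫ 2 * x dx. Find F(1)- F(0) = 1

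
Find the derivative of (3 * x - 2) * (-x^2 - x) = -9*x^2 - 2*x + 2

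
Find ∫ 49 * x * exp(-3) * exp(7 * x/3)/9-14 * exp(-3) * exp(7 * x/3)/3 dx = (7*x - 9)*exp(7*x/3 - 3)/3 + C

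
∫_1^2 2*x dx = 3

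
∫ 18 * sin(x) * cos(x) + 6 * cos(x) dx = (3*sin(x) + 1)^2 + C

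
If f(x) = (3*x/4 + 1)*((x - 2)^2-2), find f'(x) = 9*x^2/4 - 4*x - 5/2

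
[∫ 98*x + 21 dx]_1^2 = 168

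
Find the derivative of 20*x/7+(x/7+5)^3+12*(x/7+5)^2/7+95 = 3*x^2/343 + 234*x/343 + 785/49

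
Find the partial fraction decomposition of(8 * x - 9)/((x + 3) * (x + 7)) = 65/(4*(x + 7)) - 33/(4*(x + 3))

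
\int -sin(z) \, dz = cos(z) + C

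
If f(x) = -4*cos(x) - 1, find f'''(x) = -4*sin(x)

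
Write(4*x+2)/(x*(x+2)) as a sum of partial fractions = 3/(x + 2) + 1/x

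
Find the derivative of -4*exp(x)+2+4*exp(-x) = (-4*exp(2*x) - 4)*exp(-x)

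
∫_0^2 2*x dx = 4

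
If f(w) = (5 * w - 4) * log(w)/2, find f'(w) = (5*w*log(w) + 5*w - 4)/(2*w)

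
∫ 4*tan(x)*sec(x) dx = 4*sec(x) + C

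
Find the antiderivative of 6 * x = 3*x^2 + C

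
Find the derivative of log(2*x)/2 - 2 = 1/(2*x)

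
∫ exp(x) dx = exp(x) + C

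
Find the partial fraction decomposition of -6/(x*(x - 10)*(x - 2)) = 3/(8*(x - 2)) - 3/(40*(x - 10)) - 3/(10*x)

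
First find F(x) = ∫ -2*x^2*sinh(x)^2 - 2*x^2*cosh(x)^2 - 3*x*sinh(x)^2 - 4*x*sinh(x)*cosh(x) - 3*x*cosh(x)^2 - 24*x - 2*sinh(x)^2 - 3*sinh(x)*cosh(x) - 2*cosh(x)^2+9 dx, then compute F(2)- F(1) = -8*sinh(4) - 27 + 7*sinh(2)/2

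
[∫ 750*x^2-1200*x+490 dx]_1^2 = 440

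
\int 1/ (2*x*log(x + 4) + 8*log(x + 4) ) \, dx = log(log(x + 4))/2 + C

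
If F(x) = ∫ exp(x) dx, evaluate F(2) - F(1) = -E + exp(2)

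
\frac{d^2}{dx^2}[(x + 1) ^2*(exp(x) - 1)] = x^2*exp(x) + 6*x*exp(x) + 7*exp(x) - 2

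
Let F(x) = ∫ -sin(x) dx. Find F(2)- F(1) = -cos(1) + cos(2)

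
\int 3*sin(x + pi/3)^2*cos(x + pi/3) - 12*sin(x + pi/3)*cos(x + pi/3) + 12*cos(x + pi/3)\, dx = (sin(x + pi/3) - 2)^3 + C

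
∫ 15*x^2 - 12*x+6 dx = 5*x^3 - 6*x^2 + 6*x + C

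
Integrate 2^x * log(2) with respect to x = 2^x + C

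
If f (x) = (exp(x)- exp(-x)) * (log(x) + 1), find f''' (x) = (x^3*exp(2*x)*log(x) + x^3*exp(2*x) + x^3*log(x) + x^3 + 3*x^2*exp(2*x) - 3*x^2 - 3*x*exp(2*x) - 3*x + 2*exp(2*x) - 2)*exp(-x)/x^3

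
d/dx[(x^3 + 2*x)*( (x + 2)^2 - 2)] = 5*x^4 + 16*x^3 + 12*x^2 + 16*x + 4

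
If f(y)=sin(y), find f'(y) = cos(y)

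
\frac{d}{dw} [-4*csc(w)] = 4*cot(w)*csc(w)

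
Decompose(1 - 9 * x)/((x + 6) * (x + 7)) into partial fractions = -64/(x + 7) + 55/(x + 6)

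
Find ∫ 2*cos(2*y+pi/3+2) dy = sin(2*y + pi/3 + 2) + C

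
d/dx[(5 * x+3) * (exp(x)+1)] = 5*x*exp(x) + 8*exp(x) + 5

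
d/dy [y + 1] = 1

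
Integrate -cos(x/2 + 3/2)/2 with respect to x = -sin((x + 3)/2) + C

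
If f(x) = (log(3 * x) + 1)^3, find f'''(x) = (6*log(x)^2 - 6*log(x) + 12*log(3)*log(x) - 6*log(3) - 6 + 6*log(3)^2)/x^3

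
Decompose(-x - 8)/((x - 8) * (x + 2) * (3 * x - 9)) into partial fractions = -1/(25*(x + 2)) + 11/(75*(x - 3)) - 8/(75*(x - 8))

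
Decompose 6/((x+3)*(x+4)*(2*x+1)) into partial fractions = 24/(35*(2*x + 1)) + 6/(7*(x + 4)) - 6/(5*(x + 3))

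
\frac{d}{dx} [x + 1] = 1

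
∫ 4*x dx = 2*x^2 + C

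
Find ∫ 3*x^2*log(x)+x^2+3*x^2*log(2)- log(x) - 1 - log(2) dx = x*(x^2 - 1)*log(2*x) + C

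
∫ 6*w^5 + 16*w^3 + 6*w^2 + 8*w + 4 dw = w^6 + 4*w^4 + 2*w^3 + 4*w^2 + 4*w + C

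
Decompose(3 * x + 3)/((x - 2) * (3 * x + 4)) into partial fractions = 3/(10*(3*x + 4)) + 9/(10*(x - 2))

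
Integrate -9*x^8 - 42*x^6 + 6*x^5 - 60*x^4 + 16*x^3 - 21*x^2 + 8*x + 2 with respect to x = -x^9 - 6*x^7 + x^6 - 12*x^5 + 4*x^4 - 7*x^3 + 4*x^2 + 2*x + C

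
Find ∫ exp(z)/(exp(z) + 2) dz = log(exp(z) + 2) + C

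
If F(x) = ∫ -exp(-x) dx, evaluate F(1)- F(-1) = -E + exp(-1)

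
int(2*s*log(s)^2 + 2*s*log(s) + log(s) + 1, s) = s*(s*log(s) + 1)*log(s) + C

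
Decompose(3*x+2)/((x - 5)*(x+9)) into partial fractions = 25/(14*(x + 9)) + 17/(14*(x - 5))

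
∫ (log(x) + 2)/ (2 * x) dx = (log(x) + 2)^2/4 + C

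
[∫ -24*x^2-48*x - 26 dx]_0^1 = -58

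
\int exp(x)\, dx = exp(x) + C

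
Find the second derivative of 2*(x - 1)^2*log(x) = (4*x^2*log(x) + 6*x^2 - 4*x - 2)/x^2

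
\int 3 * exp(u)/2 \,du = 3*exp(u)/2 + C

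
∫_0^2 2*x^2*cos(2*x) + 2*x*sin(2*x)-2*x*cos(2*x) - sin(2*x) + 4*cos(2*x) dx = 4*sin(4)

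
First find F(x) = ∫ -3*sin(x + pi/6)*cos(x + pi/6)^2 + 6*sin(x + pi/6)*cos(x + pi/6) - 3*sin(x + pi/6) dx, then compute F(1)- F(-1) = (-1 + cos(pi/6 + 1))^3 - (-1 + sin(1 + pi/3))^3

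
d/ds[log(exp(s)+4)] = exp(s)/(exp(s) + 4)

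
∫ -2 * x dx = -x^2 + C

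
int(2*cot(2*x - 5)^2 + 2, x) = -cot(2*x - 5) + C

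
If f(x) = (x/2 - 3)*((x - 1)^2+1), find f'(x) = 3*x^2/2 - 8*x + 7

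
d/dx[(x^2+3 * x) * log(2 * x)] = 2*x*log(x) + x + 2*x*log(2) + 3*log(x) + 3*log(2) + 3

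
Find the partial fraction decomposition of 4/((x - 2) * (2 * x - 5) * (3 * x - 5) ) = 36/(5*(3*x - 5)) + 16/(5*(2*x - 5)) - 4/(x - 2)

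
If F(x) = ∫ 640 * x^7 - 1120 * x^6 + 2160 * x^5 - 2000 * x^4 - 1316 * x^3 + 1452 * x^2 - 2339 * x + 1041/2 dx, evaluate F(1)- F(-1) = 889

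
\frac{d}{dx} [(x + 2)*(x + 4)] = 2*x + 6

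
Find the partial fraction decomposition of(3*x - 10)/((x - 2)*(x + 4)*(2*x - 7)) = 2/(45*(2*x - 7)) - 11/(45*(x + 4)) + 2/(9*(x - 2))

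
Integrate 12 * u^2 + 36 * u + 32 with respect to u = 4*u^3 + 18*u^2 + 32*u + C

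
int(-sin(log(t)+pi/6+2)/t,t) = cos(log(t) + pi/6 + 2) + C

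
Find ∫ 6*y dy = 3*y^2 + C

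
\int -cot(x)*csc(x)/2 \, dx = csc(x)/2 + C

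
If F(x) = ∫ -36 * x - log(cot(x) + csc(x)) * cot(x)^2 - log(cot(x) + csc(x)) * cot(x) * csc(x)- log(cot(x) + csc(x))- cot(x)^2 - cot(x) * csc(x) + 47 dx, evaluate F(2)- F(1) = -6 - (cot(1) + csc(1))*log(cot(1) + csc(1)) + (cot(2) + csc(2))*log(cot(2) + csc(2))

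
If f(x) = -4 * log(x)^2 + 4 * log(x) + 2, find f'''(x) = (32 - 16*log(x))/x^3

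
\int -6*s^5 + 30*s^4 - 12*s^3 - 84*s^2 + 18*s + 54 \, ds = -s^6 + 6*s^5 - 3*s^4 - 28*s^3 + 9*s^2 + 54*s + C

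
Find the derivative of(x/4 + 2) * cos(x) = -x*sin(x)/4 - 2*sin(x) + cos(x)/4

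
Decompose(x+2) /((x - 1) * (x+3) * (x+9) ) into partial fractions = -7/(60*(x + 9)) + 1/(24*(x + 3)) + 3/(40*(x - 1))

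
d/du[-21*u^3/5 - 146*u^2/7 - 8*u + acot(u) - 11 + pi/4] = (-441*u^4 - 1460*u^3 - 721*u^2 - 1460*u - 315)/(35*u^2 + 35)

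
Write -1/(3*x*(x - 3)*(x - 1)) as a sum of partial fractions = 1/(6*(x - 1)) - 1/(18*(x - 3)) - 1/(9*x)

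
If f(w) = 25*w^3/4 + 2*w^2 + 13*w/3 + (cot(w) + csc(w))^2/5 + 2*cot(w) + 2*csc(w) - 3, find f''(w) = 75*w/2 + 4 - 2/sin(w) - 2*cos(w)/(5*sin(w)^2) - 8/(5*sin(w)^2) + 4*cos(w)/sin(w)^3 + 4/sin(w)^3 + 12*cos(w)/(5*sin(w)^4) + 12/(5*sin(w)^4)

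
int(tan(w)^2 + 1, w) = tan(w) + C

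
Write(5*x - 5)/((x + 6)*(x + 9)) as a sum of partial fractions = 50/(3*(x + 9)) - 35/(3*(x + 6))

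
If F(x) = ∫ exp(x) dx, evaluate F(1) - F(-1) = E - exp(-1)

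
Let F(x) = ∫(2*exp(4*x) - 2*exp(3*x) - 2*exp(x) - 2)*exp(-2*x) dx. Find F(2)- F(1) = -(-1 - exp(-1) + E)^2 + (-1 - exp(-2) + exp(2))^2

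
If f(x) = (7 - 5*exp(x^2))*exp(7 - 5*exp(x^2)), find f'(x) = (50*x*exp(2*x^2) - 80*x*exp(x^2))*exp(7 - 5*exp(x^2))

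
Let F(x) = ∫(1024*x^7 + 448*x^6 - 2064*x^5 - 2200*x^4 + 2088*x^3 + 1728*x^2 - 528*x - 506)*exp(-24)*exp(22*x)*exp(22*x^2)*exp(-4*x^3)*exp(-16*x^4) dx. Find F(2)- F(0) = -180*exp(-180) + 24*exp(-24)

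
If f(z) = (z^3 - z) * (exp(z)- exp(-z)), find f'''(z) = (z^3*exp(2*z) + z^3 + 9*z^2*exp(2*z) - 9*z^2 + 17*z*exp(2*z) + 17*z + 3*exp(2*z) - 3)*exp(-z)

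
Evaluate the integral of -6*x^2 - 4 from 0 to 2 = -24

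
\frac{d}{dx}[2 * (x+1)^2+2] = 4*x + 4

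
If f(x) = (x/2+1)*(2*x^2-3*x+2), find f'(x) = 3*x^2 + x - 2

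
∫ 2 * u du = u^2 + C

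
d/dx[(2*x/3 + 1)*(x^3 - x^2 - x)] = 8*x^3/3 + x^2 - 10*x/3 - 1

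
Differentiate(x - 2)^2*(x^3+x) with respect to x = 5*x^4 - 16*x^3 + 15*x^2 - 8*x + 4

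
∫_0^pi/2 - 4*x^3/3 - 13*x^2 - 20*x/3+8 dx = (pi/6 + 4)*(-pi^3/8 - pi^2/4 + pi)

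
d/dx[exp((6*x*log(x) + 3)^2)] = 72*x*exp(36*x^2*log(x)^2 + 36*x*log(x) + 9)*log(x)^2 + 72*x*exp(36*x^2*log(x)^2 + 36*x*log(x) + 9)*log(x) + 36*exp(36*x^2*log(x)^2 + 36*x*log(x) + 9)*log(x) + 36*exp(36*x^2*log(x)^2 + 36*x*log(x) + 9)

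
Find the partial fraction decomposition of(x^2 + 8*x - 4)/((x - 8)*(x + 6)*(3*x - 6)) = -1/(21*(x + 6)) - 1/(9*(x - 2)) + 31/(63*(x - 8))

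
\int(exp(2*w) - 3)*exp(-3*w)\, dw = (1 - exp(2*w))*exp(-3*w) + C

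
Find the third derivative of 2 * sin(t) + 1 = -2*cos(t)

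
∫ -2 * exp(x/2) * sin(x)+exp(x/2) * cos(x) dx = 2*exp(x/2)*cos(x) + C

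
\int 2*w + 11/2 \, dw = w^2 + 11*w/2 + C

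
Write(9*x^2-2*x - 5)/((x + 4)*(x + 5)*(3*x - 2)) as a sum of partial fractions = -3/(34*(3*x - 2)) + 230/(17*(x + 5)) - 21/(2*(x + 4))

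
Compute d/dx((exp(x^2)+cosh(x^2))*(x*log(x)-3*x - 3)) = 2*x^2*exp(x^2)*log(x) - 6*x^2*exp(x^2) + 2*x^2*log(x)*sinh(x^2) - 6*x^2*sinh(x^2) - 6*x*exp(x^2) - 6*x*sinh(x^2) + exp(x^2)*log(x) - 2*exp(x^2) + log(x)*cosh(x^2) - 2*cosh(x^2)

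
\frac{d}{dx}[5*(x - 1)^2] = 10*x - 10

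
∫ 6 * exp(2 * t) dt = 3*exp(2*t) + C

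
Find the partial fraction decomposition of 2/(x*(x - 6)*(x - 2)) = -1/(4*(x - 2)) + 1/(12*(x - 6)) + 1/(6*x)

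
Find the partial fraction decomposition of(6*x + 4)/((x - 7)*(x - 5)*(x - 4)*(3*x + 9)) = 1/(120*(x + 3)) + 4/(9*(x - 4)) - 17/(24*(x - 5)) + 23/(90*(x - 7))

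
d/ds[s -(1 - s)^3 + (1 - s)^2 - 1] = 3*s^2 - 4*s + 2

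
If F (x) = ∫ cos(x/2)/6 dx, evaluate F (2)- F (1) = -sin(1/2)/3 + sin(1)/3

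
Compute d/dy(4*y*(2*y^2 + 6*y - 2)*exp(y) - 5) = 8*y^3*exp(y) + 48*y^2*exp(y) + 40*y*exp(y) - 8*exp(y)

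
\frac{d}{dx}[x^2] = 2*x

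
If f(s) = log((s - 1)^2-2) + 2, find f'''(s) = (4*s^3 - 12*s^2 + 36*s - 28)/(s^6 - 6*s^5 + 9*s^4 + 4*s^3 - 9*s^2 - 6*s - 1)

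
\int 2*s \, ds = s^2 + C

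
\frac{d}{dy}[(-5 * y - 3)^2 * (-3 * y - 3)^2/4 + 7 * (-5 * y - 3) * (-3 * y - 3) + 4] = 225*y^3 + 540*y^2 + 633*y + 276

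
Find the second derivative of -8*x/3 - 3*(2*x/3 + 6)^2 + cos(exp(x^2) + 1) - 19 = -4*x^2*exp(2*x^2)*cos(exp(x^2) + 1) - 4*x^2*exp(x^2)*sin(exp(x^2) + 1) - 2*exp(x^2)*sin(exp(x^2) + 1) - 8/3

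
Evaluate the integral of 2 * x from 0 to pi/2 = pi^2/4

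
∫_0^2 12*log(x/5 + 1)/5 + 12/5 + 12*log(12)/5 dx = -12*log(12) + 84*log(84/5)/5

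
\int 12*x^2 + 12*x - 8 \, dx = 4*x^3 + 6*x^2 - 8*x + C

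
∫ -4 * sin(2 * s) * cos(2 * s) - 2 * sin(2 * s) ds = 2*cos(s)^2*cos(2*s) + C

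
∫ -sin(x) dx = cos(x) + C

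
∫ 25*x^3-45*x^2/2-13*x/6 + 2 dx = 25*x^4/4 - 15*x^3/2 - 13*x^2/12 + 2*x + C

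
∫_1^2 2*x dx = 3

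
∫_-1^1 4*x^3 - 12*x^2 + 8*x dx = -8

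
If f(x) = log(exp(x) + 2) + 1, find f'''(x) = (-2*exp(2*x) + 4*exp(x))/(exp(3*x) + 6*exp(2*x) + 12*exp(x) + 8)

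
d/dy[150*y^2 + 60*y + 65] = 300*y + 60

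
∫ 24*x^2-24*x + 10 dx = 8*x^3 - 12*x^2 + 10*x + C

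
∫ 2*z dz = z^2 + C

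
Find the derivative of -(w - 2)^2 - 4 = 4 - 2*w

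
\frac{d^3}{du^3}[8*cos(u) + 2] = 8*sin(u)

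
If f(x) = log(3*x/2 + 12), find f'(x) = 1/(x + 8)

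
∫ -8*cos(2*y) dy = -4*sin(2*y) + C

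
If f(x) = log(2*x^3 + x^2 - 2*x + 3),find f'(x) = (6*x^2 + 2*x - 2)/(2*x^3 + x^2 - 2*x + 3)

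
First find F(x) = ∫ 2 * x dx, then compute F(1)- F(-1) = 0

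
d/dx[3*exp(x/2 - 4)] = 3*exp(x/2 - 4)/2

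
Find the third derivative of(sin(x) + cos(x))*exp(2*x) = (-9*sin(x) + 13*cos(x))*exp(2*x)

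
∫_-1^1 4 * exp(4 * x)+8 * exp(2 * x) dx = -(exp(-2) + 2)^2 + (2 + exp(2))^2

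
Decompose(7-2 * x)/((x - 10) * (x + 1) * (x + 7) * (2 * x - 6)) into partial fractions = -7/(680*(x + 7)) + 3/(176*(x + 1)) - 1/(560*(x - 3)) - 13/(2618*(x - 10))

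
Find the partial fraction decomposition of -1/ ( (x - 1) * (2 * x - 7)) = -2/(5*(2*x - 7)) + 1/(5*(x - 1))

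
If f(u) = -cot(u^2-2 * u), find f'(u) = 2*(u - 1)/sin(u*(u - 2))^2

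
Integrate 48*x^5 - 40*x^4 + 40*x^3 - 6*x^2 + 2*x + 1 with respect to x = 8*x^6 - 8*x^5 + 10*x^4 - 2*x^3 + x^2 + x + C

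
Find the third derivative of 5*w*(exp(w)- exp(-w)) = (5*w*exp(2*w) + 5*w + 15*exp(2*w) - 15)*exp(-w)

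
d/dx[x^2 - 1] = 2*x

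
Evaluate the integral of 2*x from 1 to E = -1 + exp(2)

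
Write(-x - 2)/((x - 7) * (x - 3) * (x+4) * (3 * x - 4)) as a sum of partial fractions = -9/(136*(3*x - 4)) - 1/(616*(x + 4)) + 1/(28*(x - 3)) - 9/(748*(x - 7))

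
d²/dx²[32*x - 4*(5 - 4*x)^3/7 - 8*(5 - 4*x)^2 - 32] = 1536*x/7 - 3712/7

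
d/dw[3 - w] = -1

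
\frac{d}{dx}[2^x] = 2^x*log(2)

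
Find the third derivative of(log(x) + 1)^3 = (6*log(x)^2 - 6*log(x) - 6)/x^3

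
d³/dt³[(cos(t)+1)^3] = 3*(-9*sin(t)^2 + 8*cos(t) + 8)*sin(t)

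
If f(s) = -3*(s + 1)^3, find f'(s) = -9*s^2 - 18*s - 9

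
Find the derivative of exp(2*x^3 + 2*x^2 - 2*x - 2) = 6*x^2*exp(2*x^3 + 2*x^2 - 2*x - 2) + 4*x*exp(2*x^3 + 2*x^2 - 2*x - 2) - 2*exp(2*x^3 + 2*x^2 - 2*x - 2)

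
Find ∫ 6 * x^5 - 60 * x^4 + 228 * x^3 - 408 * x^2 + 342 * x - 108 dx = x^6 - 12*x^5 + 57*x^4 - 136*x^3 + 171*x^2 - 108*x + C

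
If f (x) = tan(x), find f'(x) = cos(x)^(-2)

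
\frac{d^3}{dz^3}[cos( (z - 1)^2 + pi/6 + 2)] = 8*z^3*sin(z^2 - 2*z + pi/6 + 3) - 24*z^2*sin(z^2 - 2*z + pi/6 + 3) + 24*z*sin(z^2 - 2*z + pi/6 + 3) - 12*z*cos(z^2 - 2*z + pi/6 + 3) - 8*sin(z^2 - 2*z + pi/6 + 3) + 12*cos(z^2 - 2*z + pi/6 + 3)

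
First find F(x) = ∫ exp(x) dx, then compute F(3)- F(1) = -E + exp(3)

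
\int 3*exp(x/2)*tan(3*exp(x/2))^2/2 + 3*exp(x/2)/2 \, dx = tan(3*exp(x/2)) + C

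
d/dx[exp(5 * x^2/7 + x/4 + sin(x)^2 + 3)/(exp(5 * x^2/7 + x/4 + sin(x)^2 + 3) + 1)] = (40*x + 28*sin(2*x) + 7)*exp(3)*exp(x/4)*exp(5*x^2/7)*exp(1/2 - cos(2*x)/2)/(56*exp(3)*exp(x/4)*exp(5*x^2/7)*exp(sin(x)^2) + 28*exp(6)*exp(x/2)*exp(10*x^2/7)*exp(2*sin(x)^2) + 28)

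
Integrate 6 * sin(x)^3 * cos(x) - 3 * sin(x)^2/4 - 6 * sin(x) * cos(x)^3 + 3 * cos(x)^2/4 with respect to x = 3*sin(2*x)/8 + 3*cos(4*x)/8 + C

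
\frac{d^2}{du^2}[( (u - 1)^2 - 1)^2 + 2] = 12*u^2 - 24*u + 8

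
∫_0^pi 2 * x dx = pi^2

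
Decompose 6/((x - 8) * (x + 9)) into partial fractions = -6/(17*(x + 9)) + 6/(17*(x - 8))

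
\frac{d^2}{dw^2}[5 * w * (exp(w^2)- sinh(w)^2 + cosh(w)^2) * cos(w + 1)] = 20*w^3*exp(w^2)*cos(w + 1) - 20*w^2*exp(w^2)*sin(w + 1) + 25*w*exp(w^2)*cos(w + 1) - 5*w*cos(w + 1) - 10*exp(w^2)*sin(w + 1) - 10*sin(w + 1)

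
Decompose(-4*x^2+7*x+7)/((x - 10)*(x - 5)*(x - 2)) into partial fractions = 5/(24*(x - 2)) + 58/(15*(x - 5)) - 323/(40*(x - 10))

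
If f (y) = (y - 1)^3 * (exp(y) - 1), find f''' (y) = y^3*exp(y) + 6*y^2*exp(y) + 3*y*exp(y) - 4*exp(y) - 6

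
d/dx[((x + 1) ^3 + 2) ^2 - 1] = 6*x^5 + 30*x^4 + 60*x^3 + 72*x^2 + 54*x + 18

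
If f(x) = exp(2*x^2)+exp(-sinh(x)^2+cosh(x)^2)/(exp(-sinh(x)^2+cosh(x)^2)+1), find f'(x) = 4*x*exp(2*x^2)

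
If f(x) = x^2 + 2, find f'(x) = 2*x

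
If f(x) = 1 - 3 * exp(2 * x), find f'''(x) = -24*exp(2*x)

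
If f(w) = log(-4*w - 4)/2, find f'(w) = 1/(2*w + 2)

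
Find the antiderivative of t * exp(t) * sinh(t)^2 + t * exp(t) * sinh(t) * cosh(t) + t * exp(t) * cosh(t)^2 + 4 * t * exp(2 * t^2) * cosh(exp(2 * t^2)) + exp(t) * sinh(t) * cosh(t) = t*exp(t)*sinh(2*t)/2 + sinh(exp(2*t^2)) + C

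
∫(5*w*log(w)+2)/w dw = (5*w + 2)*(log(w) - 1) + C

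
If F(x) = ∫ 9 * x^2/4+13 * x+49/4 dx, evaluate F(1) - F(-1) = 26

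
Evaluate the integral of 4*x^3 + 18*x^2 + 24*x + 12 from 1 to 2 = 105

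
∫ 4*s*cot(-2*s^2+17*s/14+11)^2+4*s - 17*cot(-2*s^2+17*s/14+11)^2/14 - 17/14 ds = cot(-2*s^2 + 17*s/14 + 11) + C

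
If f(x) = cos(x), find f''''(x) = cos(x)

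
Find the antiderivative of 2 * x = x^2 + C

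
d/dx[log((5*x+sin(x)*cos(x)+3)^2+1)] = 2*(20*x*cos(2*x) + 100*x + 10*sin(2*x) + sin(4*x) + 12*cos(2*x) + 60)/(100*x^2 + 20*x*sin(2*x) + 120*x - (1 - cos(2*x))^2 + 12*sin(2*x) - 2*cos(2*x) + 42)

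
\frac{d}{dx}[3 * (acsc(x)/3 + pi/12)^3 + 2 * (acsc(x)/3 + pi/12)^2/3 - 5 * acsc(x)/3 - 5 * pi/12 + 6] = (-144*acsc(x)^2 - 72*pi*acsc(x) - 64*acsc(x) - 9*pi^2 - 16*pi + 720)/(432*x^2*sqrt(1 - 1/x^2))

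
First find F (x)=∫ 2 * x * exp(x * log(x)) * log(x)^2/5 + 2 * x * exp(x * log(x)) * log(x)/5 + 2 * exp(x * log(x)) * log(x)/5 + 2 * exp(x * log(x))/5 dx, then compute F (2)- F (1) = 16*log(2)/5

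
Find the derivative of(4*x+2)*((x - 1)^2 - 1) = 12*x^2 - 12*x - 4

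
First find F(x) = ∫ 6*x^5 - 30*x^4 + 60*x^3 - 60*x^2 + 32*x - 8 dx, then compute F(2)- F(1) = 2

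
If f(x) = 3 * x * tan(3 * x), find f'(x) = 9*x/cos(3*x)^2 + 3*tan(3*x)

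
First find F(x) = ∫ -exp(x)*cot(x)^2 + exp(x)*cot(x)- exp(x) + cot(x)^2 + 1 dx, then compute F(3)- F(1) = (-1 + exp(3))*cot(3) + (1 - E)*cot(1)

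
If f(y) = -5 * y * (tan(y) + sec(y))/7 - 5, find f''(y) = 5*(-2*y*sin(y)/cos(y)^2 + y - 2*y/cos(y)^2 - 2*sin(y)/cos(y) - 2/cos(y))/(7*cos(y))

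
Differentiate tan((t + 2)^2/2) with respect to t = t*tan(t^2/2 + 2*t + 2)^2 + t + 2*tan(t^2/2 + 2*t + 2)^2 + 2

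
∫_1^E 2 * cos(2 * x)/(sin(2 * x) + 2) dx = -log(sin(2) + 2) + log(sin(2*E) + 2)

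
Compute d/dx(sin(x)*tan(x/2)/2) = sin(x)/(4*cos(x/2)^2) + cos(x)*tan(x/2)/2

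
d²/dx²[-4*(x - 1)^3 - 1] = 24 - 24*x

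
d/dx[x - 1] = 1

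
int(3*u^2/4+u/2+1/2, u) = u^3/4 + u^2/4 + u/2 + C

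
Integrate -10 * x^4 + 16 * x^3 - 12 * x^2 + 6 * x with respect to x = -2*x^5 + 4*x^4 - 4*x^3 + 3*x^2 + C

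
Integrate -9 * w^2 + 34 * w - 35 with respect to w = -3*w^3 + 17*w^2 - 35*w + C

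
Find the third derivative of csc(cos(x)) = (-sin(x)^2*cos(cos(x))/sin(cos(x)) + 6*sin(x)^2*cos(cos(x))/sin(cos(x))^3 - 3*cos(x) - cos(cos(x))/sin(cos(x)) + 6*cos(x)/sin(cos(x))^2)*sin(x)/sin(cos(x))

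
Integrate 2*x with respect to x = x^2 + C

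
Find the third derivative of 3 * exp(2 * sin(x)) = 6*(-3*sin(2*x) + 2*cos(x) + cos(3*x))*exp(2*sin(x))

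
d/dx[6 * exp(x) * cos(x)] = 6*sqrt(2)*exp(x)*cos(x + pi/4)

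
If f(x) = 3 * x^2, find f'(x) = 6*x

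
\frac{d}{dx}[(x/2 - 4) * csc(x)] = -x*cot(x)*csc(x)/2 + 4*cot(x)*csc(x) + csc(x)/2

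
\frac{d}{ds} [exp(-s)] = -exp(-s)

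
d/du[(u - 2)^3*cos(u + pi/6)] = (u - 2)^2*(-u*sin(u + pi/6) + 2*sin(u + pi/6) + 3*cos(u + pi/6))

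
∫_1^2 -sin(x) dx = -cos(1) + cos(2)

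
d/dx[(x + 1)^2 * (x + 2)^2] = 4*x^3 + 18*x^2 + 26*x + 12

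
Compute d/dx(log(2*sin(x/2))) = 1/(2*tan(x/2))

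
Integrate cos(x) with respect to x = sin(x) + C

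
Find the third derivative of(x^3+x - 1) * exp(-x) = (-x^3 + 9*x^2 - 19*x + 10)*exp(-x)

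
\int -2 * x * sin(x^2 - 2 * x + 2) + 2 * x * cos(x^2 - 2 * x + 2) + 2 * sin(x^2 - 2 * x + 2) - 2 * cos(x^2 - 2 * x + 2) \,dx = sin((x - 1)^2 + 1) + cos((x - 1)^2 + 1) + C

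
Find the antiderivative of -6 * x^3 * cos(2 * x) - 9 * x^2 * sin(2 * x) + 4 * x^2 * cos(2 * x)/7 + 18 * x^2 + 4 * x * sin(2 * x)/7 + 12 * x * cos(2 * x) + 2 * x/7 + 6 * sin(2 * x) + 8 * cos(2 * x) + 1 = 6*x^3 + x^2/7 + x + (-3*x^3 + 2*x^2/7 + 6*x + 4)*sin(2*x) + C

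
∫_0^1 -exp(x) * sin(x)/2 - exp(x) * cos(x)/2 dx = -E*sin(1)/2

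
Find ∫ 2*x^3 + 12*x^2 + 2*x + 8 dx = x^4/2 + 4*x^3 + x^2 + 8*x + C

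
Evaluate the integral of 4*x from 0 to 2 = 8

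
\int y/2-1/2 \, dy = y^2/4 - y/2 + C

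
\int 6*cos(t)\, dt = 6*sin(t) + C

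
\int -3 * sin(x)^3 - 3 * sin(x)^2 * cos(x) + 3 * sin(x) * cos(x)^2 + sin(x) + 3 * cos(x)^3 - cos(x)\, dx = sqrt(2)*sin(2*x)*sin(x + pi/4) + C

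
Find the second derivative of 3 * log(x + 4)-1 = -3/(x^2 + 8*x + 16)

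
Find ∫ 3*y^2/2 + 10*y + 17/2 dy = y^3/2 + 5*y^2 + 17*y/2 + C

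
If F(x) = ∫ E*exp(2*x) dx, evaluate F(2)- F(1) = -exp(3)/2 + exp(5)/2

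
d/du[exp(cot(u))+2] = -exp(1/tan(u))/sin(u)^2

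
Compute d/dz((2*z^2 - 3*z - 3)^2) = 16*z^3 - 36*z^2 - 6*z + 18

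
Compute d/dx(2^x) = 2^x*log(2)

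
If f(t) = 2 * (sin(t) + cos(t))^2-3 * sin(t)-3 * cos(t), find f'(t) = 4*cos(2*t) - 3*sqrt(2)*cos(t + pi/4)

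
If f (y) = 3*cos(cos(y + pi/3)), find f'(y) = 3*sin(y + pi/3)*sin(cos(y + pi/3))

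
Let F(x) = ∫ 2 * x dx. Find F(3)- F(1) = 8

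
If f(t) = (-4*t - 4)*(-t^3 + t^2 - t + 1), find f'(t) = 16*t^3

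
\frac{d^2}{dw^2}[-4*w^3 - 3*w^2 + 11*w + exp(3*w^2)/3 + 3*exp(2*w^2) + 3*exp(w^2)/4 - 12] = 12*w^2*exp(3*w^2) + 48*w^2*exp(2*w^2) + 3*w^2*exp(w^2) - 24*w + 2*exp(3*w^2) + 12*exp(2*w^2) + 3*exp(w^2)/2 - 6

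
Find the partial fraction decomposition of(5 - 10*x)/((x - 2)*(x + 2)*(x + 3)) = 7/(x + 3) - 25/(4*(x + 2)) - 3/(4*(x - 2))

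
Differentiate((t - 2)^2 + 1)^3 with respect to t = 6*t^5 - 60*t^4 + 252*t^3 - 552*t^2 + 630*t - 300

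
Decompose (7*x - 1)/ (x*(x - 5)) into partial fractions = 34/(5*(x - 5)) + 1/(5*x)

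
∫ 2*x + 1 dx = x^2 + x + C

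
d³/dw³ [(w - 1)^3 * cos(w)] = w^3*sin(w) - 3*w^2*sin(w) - 9*w^2*cos(w) - 15*w*sin(w) + 18*w*cos(w) + 17*sin(w) - 3*cos(w)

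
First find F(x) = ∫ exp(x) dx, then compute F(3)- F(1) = -E + exp(3)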